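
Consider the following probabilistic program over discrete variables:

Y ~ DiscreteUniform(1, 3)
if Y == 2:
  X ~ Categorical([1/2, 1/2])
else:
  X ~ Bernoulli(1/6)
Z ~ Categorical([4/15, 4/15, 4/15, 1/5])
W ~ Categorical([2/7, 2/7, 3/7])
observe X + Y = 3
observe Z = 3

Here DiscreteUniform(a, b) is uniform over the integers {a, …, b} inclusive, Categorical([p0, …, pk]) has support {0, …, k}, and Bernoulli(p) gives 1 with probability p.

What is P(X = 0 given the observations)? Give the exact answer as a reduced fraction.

Enumerate traces; 6 have nonzero weight after conditioning:
  (Y=2, X=1, Z=3, W=0) weight 1/105
  (Y=2, X=1, Z=3, W=1) weight 1/105
  (Y=2, X=1, Z=3, W=2) weight 1/70
  (Y=3, X=0, Z=3, W=0) weight 1/63
  (Y=3, X=0, Z=3, W=1) weight 1/63
  (Y=3, X=0, Z=3, W=2) weight 1/42
Group by X:
  weight(X=0) = 1/18
  weight(X=1) = 1/30
Total weight = 1/18 + 1/30 = 4/45
P(X=0 | obs) = 1/18 / 4/45 = 5/8
P(X=1 | obs) = 1/30 / 4/45 = 3/8

P(X = 0 | obs) = 5/8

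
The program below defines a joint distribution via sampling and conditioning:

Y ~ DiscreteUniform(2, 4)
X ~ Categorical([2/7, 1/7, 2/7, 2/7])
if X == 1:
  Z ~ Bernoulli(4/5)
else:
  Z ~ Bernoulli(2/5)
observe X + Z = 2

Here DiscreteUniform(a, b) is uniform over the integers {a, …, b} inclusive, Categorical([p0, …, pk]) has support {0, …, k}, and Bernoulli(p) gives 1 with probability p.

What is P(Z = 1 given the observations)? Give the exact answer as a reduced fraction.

Enumerate traces; 6 have nonzero weight after conditioning:
  (Y=2, X=1, Z=1) weight 4/105
  (Y=2, X=2, Z=0) weight 2/35
  (Y=3, X=1, Z=1) weight 4/105
  (Y=3, X=2, Z=0) weight 2/35
  (Y=4, X=1, Z=1) weight 4/105
  (Y=4, X=2, Z=0) weight 2/35
Group by Z:
  weight(Z=0) = 6/35
  weight(Z=1) = 4/35
Total weight = 6/35 + 4/35 = 2/7
P(Z=0 | obs) = 6/35 / 2/7 = 3/5
P(Z=1 | obs) = 4/35 / 2/7 = 2/5

P(Z = 1 | obs) = 2/5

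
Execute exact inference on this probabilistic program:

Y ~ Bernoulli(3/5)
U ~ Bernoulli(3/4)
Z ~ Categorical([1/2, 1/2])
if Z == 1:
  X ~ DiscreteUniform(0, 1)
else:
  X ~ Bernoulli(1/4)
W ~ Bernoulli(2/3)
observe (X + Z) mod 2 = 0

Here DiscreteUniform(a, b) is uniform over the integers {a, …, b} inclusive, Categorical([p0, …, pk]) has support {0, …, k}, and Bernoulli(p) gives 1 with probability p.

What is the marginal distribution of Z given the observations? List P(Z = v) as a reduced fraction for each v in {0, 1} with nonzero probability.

P(Z=0) = 3/5, P(Z=1) = 2/5

Enumerate traces; 16 have nonzero weight after conditioning:
  (Y=0, U=0, Z=0, X=0, W=0) weight 1/80
  (Y=0, U=0, Z=0, X=0, W=1) weight 1/40
  (Y=0, U=0, Z=1, X=1, W=0) weight 1/120
  (Y=0, U=0, Z=1, X=1, W=1) weight 1/60
  (Y=0, U=1, Z=0, X=0, W=0) weight 3/80
  (Y=0, U=1, Z=0, X=0, W=1) weight 3/40
  (Y=0, U=1, Z=1, X=1, W=0) weight 1/40
  (Y=0, U=1, Z=1, X=1, W=1) weight 1/20
  … 8 more
Group by Z:
  weight(Z=0) = 3/8
  weight(Z=1) = 1/4
Total weight = 3/8 + 1/4 = 5/8
P(Z=0 | obs) = 3/8 / 5/8 = 3/5
P(Z=1 | obs) = 1/4 / 5/8 = 2/5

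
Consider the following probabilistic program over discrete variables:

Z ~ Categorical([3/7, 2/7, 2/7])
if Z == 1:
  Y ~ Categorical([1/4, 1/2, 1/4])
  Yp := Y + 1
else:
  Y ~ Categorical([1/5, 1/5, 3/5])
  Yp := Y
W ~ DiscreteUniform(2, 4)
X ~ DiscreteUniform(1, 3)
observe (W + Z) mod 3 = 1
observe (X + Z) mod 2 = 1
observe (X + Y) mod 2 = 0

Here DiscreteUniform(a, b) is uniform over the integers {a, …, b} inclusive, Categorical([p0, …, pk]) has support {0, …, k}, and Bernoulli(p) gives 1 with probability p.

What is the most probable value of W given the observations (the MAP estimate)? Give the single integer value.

Enumerate traces; 6 have nonzero weight after conditioning:
  (Z=0, Y=1, W=4, X=1) weight 1/105
  (Z=0, Y=1, W=4, X=3) weight 1/105
  (Z=1, Y=0, W=3, X=2) weight 1/126
  (Z=1, Y=2, W=3, X=2) weight 1/126
  (Z=2, Y=1, W=2, X=1) weight 2/315
  (Z=2, Y=1, W=2, X=3) weight 2/315
Group by W:
  weight(W=2) = 4/315
  weight(W=3) = 1/63
  weight(W=4) = 2/105
Total weight = 4/315 + 1/63 + 2/105 = 1/21
P(W=2 | obs) = 4/315 / 1/21 = 4/15
P(W=3 | obs) = 1/63 / 1/21 = 1/3
P(W=4 | obs) = 2/105 / 1/21 = 2/5
argmax = 4

argmax_v P(W = v | obs) = 4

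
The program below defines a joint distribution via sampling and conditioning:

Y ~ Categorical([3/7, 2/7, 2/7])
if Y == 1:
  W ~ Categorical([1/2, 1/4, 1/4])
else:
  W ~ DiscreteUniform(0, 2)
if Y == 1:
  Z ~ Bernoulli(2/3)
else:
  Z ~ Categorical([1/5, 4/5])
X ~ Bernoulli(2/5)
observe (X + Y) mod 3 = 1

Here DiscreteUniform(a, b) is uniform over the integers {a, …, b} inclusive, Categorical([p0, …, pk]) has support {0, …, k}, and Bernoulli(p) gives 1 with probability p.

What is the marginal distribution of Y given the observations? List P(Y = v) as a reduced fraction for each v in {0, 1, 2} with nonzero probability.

P(Y=0) = 1/2, P(Y=1) = 1/2

Enumerate traces; 12 have nonzero weight after conditioning:
  (Y=0, W=0, Z=0, X=1) weight 2/175
  (Y=0, W=0, Z=1, X=1) weight 8/175
  (Y=0, W=1, Z=0, X=1) weight 2/175
  (Y=0, W=1, Z=1, X=1) weight 8/175
  (Y=0, W=2, Z=0, X=1) weight 2/175
  (Y=0, W=2, Z=1, X=1) weight 8/175
  (Y=1, W=0, Z=0, X=0) weight 1/35
  (Y=1, W=0, Z=1, X=0) weight 2/35
  … 4 more
Group by Y:
  weight(Y=0) = 6/35
  weight(Y=1) = 6/35
Total weight = 6/35 + 6/35 = 12/35
P(Y=0 | obs) = 6/35 / 12/35 = 1/2
P(Y=1 | obs) = 6/35 / 12/35 = 1/2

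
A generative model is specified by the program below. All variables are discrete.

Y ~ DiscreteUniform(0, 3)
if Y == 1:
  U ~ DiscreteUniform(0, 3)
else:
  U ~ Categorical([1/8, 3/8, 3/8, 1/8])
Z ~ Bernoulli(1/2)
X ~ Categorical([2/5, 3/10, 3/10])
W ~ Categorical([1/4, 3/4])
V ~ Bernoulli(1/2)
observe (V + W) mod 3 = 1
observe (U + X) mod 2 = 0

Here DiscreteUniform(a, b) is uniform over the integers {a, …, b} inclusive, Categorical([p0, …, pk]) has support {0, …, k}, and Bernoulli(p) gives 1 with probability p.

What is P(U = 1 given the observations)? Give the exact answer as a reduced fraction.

P(U = 1 | obs) = 33/160

Enumerate traces; 96 have nonzero weight after conditioning:
  (Y=0, U=0, Z=0, X=0, W=0, V=1) weight 1/1280
  (Y=0, U=0, Z=0, X=0, W=1, V=0) weight 3/1280
  (Y=0, U=0, Z=0, X=2, W=0, V=1) weight 3/5120
  (Y=0, U=0, Z=0, X=2, W=1, V=0) weight 9/5120
  (Y=0, U=0, Z=1, X=0, W=0, V=1) weight 1/1280
  (Y=0, U=0, Z=1, X=0, W=1, V=0) weight 3/1280
  (Y=0, U=0, Z=1, X=2, W=0, V=1) weight 3/5120
  (Y=0, U=0, Z=1, X=2, W=1, V=0) weight 9/5120
  (Y=0, U=1, Z=0, X=1, W=0, V=1) weight 9/5120
  (Y=0, U=2, Z=0, X=0, W=0, V=1) weight 3/1280
  … 86 more
Group by U:
  weight(U=0) = 7/128
  weight(U=1) = 33/640
  weight(U=2) = 77/640
  weight(U=3) = 3/128
Total weight = 7/128 + 33/640 + 77/640 + 3/128 = 1/4
P(U=0 | obs) = 7/128 / 1/4 = 7/32
P(U=1 | obs) = 33/640 / 1/4 = 33/160
P(U=2 | obs) = 77/640 / 1/4 = 77/160
P(U=3 | obs) = 3/128 / 1/4 = 3/32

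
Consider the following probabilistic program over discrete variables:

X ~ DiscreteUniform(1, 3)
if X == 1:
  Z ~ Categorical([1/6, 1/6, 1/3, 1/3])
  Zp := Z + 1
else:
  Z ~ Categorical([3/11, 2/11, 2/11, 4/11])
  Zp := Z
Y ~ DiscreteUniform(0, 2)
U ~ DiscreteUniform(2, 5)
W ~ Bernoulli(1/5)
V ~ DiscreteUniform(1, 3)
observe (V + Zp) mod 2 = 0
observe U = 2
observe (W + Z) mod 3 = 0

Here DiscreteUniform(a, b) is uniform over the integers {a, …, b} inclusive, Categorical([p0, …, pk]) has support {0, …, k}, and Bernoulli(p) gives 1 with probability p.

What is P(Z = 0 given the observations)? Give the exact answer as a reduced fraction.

P(Z = 0 | obs) = 58/193

Enumerate traces; 39 have nonzero weight after conditioning:
  (X=1, Z=0, Y=0, U=2, W=0, V=1) weight 1/810
  (X=1, Z=0, Y=0, U=2, W=0, V=3) weight 1/810
  (X=1, Z=0, Y=1, U=2, W=0, V=1) weight 1/810
  (X=1, Z=0, Y=1, U=2, W=0, V=3) weight 1/810
  (X=1, Z=0, Y=2, U=2, W=0, V=1) weight 1/810
  (X=1, Z=0, Y=2, U=2, W=0, V=3) weight 1/810
  (X=1, Z=2, Y=0, U=2, W=1, V=1) weight 1/1620
  (X=1, Z=2, Y=0, U=2, W=1, V=3) weight 1/1620
  (X=1, Z=3, Y=0, U=2, W=0, V=2) weight 1/405
  … 30 more
Group by Z:
  weight(Z=0) = 29/1485
  weight(Z=2) = 17/2970
  weight(Z=3) = 59/1485
Total weight = 29/1485 + 17/2970 + 59/1485 = 193/2970
P(Z=0 | obs) = 29/1485 / 193/2970 = 58/193
P(Z=2 | obs) = 17/2970 / 193/2970 = 17/193
P(Z=3 | obs) = 59/1485 / 193/2970 = 118/193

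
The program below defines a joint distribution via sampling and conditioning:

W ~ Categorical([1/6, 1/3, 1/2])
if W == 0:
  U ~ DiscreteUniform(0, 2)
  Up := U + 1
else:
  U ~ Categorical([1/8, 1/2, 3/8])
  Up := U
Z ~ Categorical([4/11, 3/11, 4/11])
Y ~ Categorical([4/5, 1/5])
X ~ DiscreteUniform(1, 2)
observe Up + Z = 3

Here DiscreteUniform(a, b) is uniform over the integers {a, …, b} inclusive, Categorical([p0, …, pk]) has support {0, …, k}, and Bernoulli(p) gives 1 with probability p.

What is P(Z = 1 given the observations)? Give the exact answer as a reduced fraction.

P(Z = 1 | obs) = 159/463

Enumerate traces; 28 have nonzero weight after conditioning:
  (W=0, U=0, Z=2, Y=0, X=1) weight 4/495
  (W=0, U=0, Z=2, Y=0, X=2) weight 4/495
  (W=0, U=0, Z=2, Y=1, X=1) weight 1/495
  (W=0, U=0, Z=2, Y=1, X=2) weight 1/495
  (W=0, U=1, Z=1, Y=0, X=1) weight 1/165
  (W=0, U=1, Z=1, Y=0, X=2) weight 1/165
  (W=0, U=1, Z=1, Y=1, X=1) weight 1/660
  (W=0, U=1, Z=1, Y=1, X=2) weight 1/660
  (W=0, U=2, Z=0, Y=0, X=1) weight 4/495
  … 19 more
Group by Z:
  weight(Z=0) = 2/99
  weight(Z=1) = 53/528
  weight(Z=2) = 17/99
Total weight = 2/99 + 53/528 + 17/99 = 463/1584
P(Z=0 | obs) = 2/99 / 463/1584 = 32/463
P(Z=1 | obs) = 53/528 / 463/1584 = 159/463
P(Z=2 | obs) = 17/99 / 463/1584 = 272/463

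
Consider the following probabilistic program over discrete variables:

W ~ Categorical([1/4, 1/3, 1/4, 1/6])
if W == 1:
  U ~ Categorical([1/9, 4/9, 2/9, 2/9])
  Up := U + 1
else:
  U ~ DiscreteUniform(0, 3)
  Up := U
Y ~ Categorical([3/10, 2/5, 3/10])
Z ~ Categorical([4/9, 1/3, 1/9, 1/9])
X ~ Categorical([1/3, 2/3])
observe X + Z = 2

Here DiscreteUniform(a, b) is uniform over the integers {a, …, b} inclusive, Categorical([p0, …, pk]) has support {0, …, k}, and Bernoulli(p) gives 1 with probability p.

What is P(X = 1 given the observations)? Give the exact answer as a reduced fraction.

P(X = 1 | obs) = 6/7

Enumerate traces; 96 have nonzero weight after conditioning:
  (W=0, U=0, Y=0, Z=1, X=1) weight 1/240
  (W=0, U=0, Y=0, Z=2, X=0) weight 1/1440
  (W=0, U=0, Y=1, Z=1, X=1) weight 1/180
  (W=0, U=0, Y=1, Z=2, X=0) weight 1/1080
  (W=0, U=0, Y=2, Z=1, X=1) weight 1/240
  (W=0, U=0, Y=2, Z=2, X=0) weight 1/1440
  (W=0, U=1, Y=0, Z=1, X=1) weight 1/240
  (W=0, U=1, Y=0, Z=2, X=0) weight 1/1440
  … 88 more
Group by X:
  weight(X=0) = 1/27
  weight(X=1) = 2/9
Total weight = 1/27 + 2/9 = 7/27
P(X=0 | obs) = 1/27 / 7/27 = 1/7
P(X=1 | obs) = 2/9 / 7/27 = 6/7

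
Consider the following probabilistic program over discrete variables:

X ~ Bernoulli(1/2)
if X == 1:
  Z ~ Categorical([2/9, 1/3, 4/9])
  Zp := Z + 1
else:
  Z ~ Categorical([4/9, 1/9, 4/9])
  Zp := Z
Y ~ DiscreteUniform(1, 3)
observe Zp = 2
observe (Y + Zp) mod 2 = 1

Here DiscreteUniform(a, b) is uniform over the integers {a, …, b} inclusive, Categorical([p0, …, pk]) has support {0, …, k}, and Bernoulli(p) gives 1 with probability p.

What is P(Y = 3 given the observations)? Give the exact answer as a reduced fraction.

P(Y = 3 | obs) = 1/2

Enumerate traces; 4 have nonzero weight after conditioning:
  (X=0, Z=2, Y=1) weight 2/27
  (X=0, Z=2, Y=3) weight 2/27
  (X=1, Z=1, Y=1) weight 1/18
  (X=1, Z=1, Y=3) weight 1/18
Group by Y:
  weight(Y=1) = 7/54
  weight(Y=3) = 7/54
Total weight = 7/54 + 7/54 = 7/27
P(Y=1 | obs) = 7/54 / 7/27 = 1/2
P(Y=3 | obs) = 7/54 / 7/27 = 1/2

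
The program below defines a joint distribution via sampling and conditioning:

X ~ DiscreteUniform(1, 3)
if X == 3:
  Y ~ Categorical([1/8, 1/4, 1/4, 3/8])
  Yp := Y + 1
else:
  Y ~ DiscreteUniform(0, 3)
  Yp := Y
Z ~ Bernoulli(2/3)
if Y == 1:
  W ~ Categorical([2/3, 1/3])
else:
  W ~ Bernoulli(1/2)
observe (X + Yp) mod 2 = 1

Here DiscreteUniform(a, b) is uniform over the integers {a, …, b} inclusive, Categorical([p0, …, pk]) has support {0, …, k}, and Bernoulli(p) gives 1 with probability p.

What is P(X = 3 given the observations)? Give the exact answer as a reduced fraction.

Enumerate traces; 24 have nonzero weight after conditioning:
  (X=1, Y=0, Z=0, W=0) weight 1/72
  (X=1, Y=0, Z=0, W=1) weight 1/72
  (X=1, Y=0, Z=1, W=0) weight 1/36
  (X=1, Y=0, Z=1, W=1) weight 1/36
  (X=1, Y=2, Z=0, W=0) weight 1/72
  (X=1, Y=2, Z=0, W=1) weight 1/72
  (X=1, Y=2, Z=1, W=0) weight 1/36
  (X=1, Y=2, Z=1, W=1) weight 1/36
  (X=2, Y=1, Z=0, W=0) weight 1/54
  (X=3, Y=1, Z=0, W=0) weight 1/54
  … 14 more
Group by X:
  weight(X=1) = 1/6
  weight(X=2) = 1/6
  weight(X=3) = 5/24
Total weight = 1/6 + 1/6 + 5/24 = 13/24
P(X=1 | obs) = 1/6 / 13/24 = 4/13
P(X=2 | obs) = 1/6 / 13/24 = 4/13
P(X=3 | obs) = 5/24 / 13/24 = 5/13

P(X = 3 | obs) = 5/13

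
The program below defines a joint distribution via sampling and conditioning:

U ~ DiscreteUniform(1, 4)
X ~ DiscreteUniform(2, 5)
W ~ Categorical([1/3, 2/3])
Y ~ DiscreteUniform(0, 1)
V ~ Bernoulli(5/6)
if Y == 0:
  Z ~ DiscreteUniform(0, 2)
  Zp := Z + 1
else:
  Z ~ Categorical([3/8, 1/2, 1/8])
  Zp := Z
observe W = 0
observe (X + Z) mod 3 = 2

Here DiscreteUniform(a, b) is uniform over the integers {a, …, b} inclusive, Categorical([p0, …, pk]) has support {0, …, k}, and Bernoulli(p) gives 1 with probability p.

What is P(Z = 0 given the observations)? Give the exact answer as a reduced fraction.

Enumerate traces; 64 have nonzero weight after conditioning:
  (U=1, X=2, W=0, Y=0, V=0, Z=0) weight 1/1728
  (U=1, X=2, W=0, Y=0, V=1, Z=0) weight 5/1728
  (U=1, X=2, W=0, Y=1, V=0, Z=0) weight 1/1536
  (U=1, X=2, W=0, Y=1, V=1, Z=0) weight 5/1536
  (U=1, X=3, W=0, Y=0, V=0, Z=2) weight 1/1728
  (U=1, X=3, W=0, Y=0, V=1, Z=2) weight 5/1728
  (U=1, X=3, W=0, Y=1, V=0, Z=2) weight 1/4608
  (U=1, X=3, W=0, Y=1, V=1, Z=2) weight 5/4608
  (U=1, X=4, W=0, Y=0, V=0, Z=1) weight 1/1728
  … 55 more
Group by Z:
  weight(Z=0) = 17/288
  weight(Z=1) = 5/144
  weight(Z=2) = 11/576
Total weight = 17/288 + 5/144 + 11/576 = 65/576
P(Z=0 | obs) = 17/288 / 65/576 = 34/65
P(Z=1 | obs) = 5/144 / 65/576 = 4/13
P(Z=2 | obs) = 11/576 / 65/576 = 11/65

P(Z = 0 | obs) = 34/65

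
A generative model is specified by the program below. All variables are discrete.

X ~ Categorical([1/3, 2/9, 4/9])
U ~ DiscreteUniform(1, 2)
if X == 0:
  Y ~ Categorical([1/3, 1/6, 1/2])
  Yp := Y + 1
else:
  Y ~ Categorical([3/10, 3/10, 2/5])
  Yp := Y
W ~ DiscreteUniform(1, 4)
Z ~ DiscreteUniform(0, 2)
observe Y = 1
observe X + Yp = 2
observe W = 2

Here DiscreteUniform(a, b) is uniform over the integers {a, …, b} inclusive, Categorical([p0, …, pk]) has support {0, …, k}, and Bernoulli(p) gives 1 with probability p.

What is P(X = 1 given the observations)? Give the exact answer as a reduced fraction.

Enumerate traces; 12 have nonzero weight after conditioning:
  (X=0, U=1, Y=1, W=2, Z=0) weight 1/432
  (X=0, U=1, Y=1, W=2, Z=1) weight 1/432
  (X=0, U=1, Y=1, W=2, Z=2) weight 1/432
  (X=0, U=2, Y=1, W=2, Z=0) weight 1/432
  (X=0, U=2, Y=1, W=2, Z=1) weight 1/432
  (X=0, U=2, Y=1, W=2, Z=2) weight 1/432
  (X=1, U=1, Y=1, W=2, Z=0) weight 1/360
  (X=1, U=1, Y=1, W=2, Z=1) weight 1/360
  … 4 more
Group by X:
  weight(X=0) = 1/72
  weight(X=1) = 1/60
Total weight = 1/72 + 1/60 = 11/360
P(X=0 | obs) = 1/72 / 11/360 = 5/11
P(X=1 | obs) = 1/60 / 11/360 = 6/11

P(X = 1 | obs) = 6/11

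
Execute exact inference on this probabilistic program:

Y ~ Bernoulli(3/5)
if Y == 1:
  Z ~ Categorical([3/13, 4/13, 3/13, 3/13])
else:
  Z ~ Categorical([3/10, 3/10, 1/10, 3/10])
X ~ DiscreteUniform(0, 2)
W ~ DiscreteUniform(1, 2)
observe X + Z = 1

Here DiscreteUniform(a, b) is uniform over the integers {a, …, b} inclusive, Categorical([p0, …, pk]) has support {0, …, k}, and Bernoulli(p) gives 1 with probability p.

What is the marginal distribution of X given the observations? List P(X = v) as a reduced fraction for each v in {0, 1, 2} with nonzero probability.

Enumerate traces; 8 have nonzero weight after conditioning:
  (Y=0, Z=0, X=1, W=1) weight 1/50
  (Y=0, Z=0, X=1, W=2) weight 1/50
  (Y=0, Z=1, X=0, W=1) weight 1/50
  (Y=0, Z=1, X=0, W=2) weight 1/50
  (Y=1, Z=0, X=1, W=1) weight 3/130
  (Y=1, Z=0, X=1, W=2) weight 3/130
  (Y=1, Z=1, X=0, W=1) weight 2/65
  (Y=1, Z=1, X=0, W=2) weight 2/65
Group by X:
  weight(X=0) = 33/325
  weight(X=1) = 28/325
Total weight = 33/325 + 28/325 = 61/325
P(X=0 | obs) = 33/325 / 61/325 = 33/61
P(X=1 | obs) = 28/325 / 61/325 = 28/61

P(X=0) = 33/61, P(X=1) = 28/61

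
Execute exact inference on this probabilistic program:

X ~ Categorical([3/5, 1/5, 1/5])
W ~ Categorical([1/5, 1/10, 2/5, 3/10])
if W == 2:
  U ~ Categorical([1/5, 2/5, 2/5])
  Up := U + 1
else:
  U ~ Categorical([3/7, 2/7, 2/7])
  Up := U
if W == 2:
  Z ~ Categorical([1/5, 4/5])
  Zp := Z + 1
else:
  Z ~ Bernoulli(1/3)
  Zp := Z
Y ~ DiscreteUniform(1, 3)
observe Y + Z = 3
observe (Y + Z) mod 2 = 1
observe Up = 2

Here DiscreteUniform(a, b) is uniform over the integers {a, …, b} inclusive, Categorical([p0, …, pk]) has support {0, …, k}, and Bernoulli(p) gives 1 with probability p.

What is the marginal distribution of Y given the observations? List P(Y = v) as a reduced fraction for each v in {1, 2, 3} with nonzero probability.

Enumerate traces; 24 have nonzero weight after conditioning:
  (X=0, W=0, U=2, Z=0, Y=3) weight 4/525
  (X=0, W=0, U=2, Z=1, Y=2) weight 2/525
  (X=0, W=1, U=2, Z=0, Y=3) weight 2/525
  (X=0, W=1, U=2, Z=1, Y=2) weight 1/525
  (X=0, W=2, U=1, Z=0, Y=3) weight 4/625
  (X=0, W=2, U=1, Z=1, Y=2) weight 16/625
  (X=0, W=3, U=2, Z=0, Y=3) weight 2/175
  (X=0, W=3, U=2, Z=1, Y=2) weight 1/175
  … 16 more
Group by Y:
  weight(Y=2) = 54/875
  weight(Y=3) = 128/2625
Total weight = 54/875 + 128/2625 = 58/525
P(Y=2 | obs) = 54/875 / 58/525 = 81/145
P(Y=3 | obs) = 128/2625 / 58/525 = 64/145

P(Y=2) = 81/145, P(Y=3) = 64/145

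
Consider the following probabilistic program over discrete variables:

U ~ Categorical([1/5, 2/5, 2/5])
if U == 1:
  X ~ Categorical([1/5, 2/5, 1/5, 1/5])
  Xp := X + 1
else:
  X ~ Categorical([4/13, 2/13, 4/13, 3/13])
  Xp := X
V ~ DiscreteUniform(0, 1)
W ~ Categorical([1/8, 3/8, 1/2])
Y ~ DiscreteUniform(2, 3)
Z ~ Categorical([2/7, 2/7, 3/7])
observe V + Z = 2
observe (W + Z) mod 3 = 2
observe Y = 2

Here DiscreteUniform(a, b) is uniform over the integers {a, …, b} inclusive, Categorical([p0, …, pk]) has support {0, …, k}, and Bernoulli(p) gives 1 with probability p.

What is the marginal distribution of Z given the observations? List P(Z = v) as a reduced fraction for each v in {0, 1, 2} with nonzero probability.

P(Z=1) = 2/3, P(Z=2) = 1/3

Enumerate traces; 24 have nonzero weight after conditioning:
  (U=0, X=0, V=0, W=0, Y=2, Z=2) weight 3/3640
  (U=0, X=0, V=1, W=1, Y=2, Z=1) weight 3/1820
  (U=0, X=1, V=0, W=0, Y=2, Z=2) weight 3/7280
  (U=0, X=1, V=1, W=1, Y=2, Z=1) weight 3/3640
  (U=0, X=2, V=0, W=0, Y=2, Z=2) weight 3/3640
  (U=0, X=2, V=1, W=1, Y=2, Z=1) weight 3/1820
  (U=0, X=3, V=0, W=0, Y=2, Z=2) weight 9/14560
  (U=0, X=3, V=1, W=1, Y=2, Z=1) weight 9/7280
  … 16 more
Group by Z:
  weight(Z=1) = 3/112
  weight(Z=2) = 3/224
Total weight = 3/112 + 3/224 = 9/224
P(Z=1 | obs) = 3/112 / 9/224 = 2/3
P(Z=2 | obs) = 3/224 / 9/224 = 1/3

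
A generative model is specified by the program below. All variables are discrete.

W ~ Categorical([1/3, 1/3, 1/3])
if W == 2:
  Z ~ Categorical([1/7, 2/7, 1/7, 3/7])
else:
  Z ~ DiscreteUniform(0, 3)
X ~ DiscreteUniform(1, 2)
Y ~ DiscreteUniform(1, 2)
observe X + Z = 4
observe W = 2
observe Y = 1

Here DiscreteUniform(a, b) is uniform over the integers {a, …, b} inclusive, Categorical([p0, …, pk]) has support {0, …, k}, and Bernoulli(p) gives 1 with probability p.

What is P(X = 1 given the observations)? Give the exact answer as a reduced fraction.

P(X = 1 | obs) = 3/4

Enumerate traces; 2 have nonzero weight after conditioning:
  (W=2, Z=2, X=2, Y=1) weight 1/84
  (W=2, Z=3, X=1, Y=1) weight 1/28
Group by X:
  weight(X=1) = 1/28
  weight(X=2) = 1/84
Total weight = 1/28 + 1/84 = 1/21
P(X=1 | obs) = 1/28 / 1/21 = 3/4
P(X=2 | obs) = 1/84 / 1/21 = 1/4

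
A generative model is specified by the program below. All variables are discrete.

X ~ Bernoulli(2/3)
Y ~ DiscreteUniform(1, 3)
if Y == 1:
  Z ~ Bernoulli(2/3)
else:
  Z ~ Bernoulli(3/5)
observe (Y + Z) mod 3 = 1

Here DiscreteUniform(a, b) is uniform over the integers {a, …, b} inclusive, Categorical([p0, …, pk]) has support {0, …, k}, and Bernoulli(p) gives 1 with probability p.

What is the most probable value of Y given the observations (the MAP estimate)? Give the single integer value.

argmax_v P(Y = v | obs) = 3

Enumerate traces; 4 have nonzero weight after conditioning:
  (X=0, Y=1, Z=0) weight 1/27
  (X=0, Y=3, Z=1) weight 1/15
  (X=1, Y=1, Z=0) weight 2/27
  (X=1, Y=3, Z=1) weight 2/15
Group by Y:
  weight(Y=1) = 1/9
  weight(Y=3) = 1/5
Total weight = 1/9 + 1/5 = 14/45
P(Y=1 | obs) = 1/9 / 14/45 = 5/14
P(Y=3 | obs) = 1/5 / 14/45 = 9/14
argmax = 3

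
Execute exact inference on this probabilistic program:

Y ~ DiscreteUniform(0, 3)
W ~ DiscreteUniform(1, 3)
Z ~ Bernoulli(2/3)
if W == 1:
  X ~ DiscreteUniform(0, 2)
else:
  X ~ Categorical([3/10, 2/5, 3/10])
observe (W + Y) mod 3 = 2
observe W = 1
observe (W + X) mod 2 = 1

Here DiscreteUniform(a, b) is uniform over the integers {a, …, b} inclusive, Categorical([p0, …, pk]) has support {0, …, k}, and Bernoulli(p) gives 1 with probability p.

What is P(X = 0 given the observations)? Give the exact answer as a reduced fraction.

Enumerate traces; 4 have nonzero weight after conditioning:
  (Y=1, W=1, Z=0, X=0) weight 1/108
  (Y=1, W=1, Z=0, X=2) weight 1/108
  (Y=1, W=1, Z=1, X=0) weight 1/54
  (Y=1, W=1, Z=1, X=2) weight 1/54
Group by X:
  weight(X=0) = 1/36
  weight(X=2) = 1/36
Total weight = 1/36 + 1/36 = 1/18
P(X=0 | obs) = 1/36 / 1/18 = 1/2
P(X=2 | obs) = 1/36 / 1/18 = 1/2

P(X = 0 | obs) = 1/2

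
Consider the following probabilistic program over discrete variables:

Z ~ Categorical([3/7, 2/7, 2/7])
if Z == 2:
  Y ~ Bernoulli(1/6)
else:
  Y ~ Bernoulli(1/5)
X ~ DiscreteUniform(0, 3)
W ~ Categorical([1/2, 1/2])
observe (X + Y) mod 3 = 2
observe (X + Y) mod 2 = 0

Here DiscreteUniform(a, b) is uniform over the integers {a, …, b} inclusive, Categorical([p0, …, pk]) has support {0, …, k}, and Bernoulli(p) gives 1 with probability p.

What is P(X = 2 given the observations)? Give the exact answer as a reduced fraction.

Enumerate traces; 12 have nonzero weight after conditioning:
  (Z=0, Y=0, X=2, W=0) weight 3/70
  (Z=0, Y=0, X=2, W=1) weight 3/70
  (Z=0, Y=1, X=1, W=0) weight 3/280
  (Z=0, Y=1, X=1, W=1) weight 3/280
  (Z=1, Y=0, X=2, W=0) weight 1/35
  (Z=1, Y=0, X=2, W=1) weight 1/35
  (Z=1, Y=1, X=1, W=0) weight 1/140
  (Z=1, Y=1, X=1, W=1) weight 1/140
  … 4 more
Group by X:
  weight(X=1) = 1/21
  weight(X=2) = 17/84
Total weight = 1/21 + 17/84 = 1/4
P(X=1 | obs) = 1/21 / 1/4 = 4/21
P(X=2 | obs) = 17/84 / 1/4 = 17/21

P(X = 2 | obs) = 17/21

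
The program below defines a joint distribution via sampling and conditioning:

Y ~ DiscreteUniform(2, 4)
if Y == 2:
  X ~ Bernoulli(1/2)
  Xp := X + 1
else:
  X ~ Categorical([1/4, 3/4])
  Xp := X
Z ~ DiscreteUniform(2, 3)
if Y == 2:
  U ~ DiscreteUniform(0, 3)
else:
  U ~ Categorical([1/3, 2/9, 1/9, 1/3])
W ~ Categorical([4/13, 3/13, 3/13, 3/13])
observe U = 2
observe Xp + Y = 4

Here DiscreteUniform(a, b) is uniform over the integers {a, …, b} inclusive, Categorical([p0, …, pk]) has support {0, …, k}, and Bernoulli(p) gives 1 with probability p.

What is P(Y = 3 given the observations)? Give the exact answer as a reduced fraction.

P(Y = 3 | obs) = 6/17

Enumerate traces; 24 have nonzero weight after conditioning:
  (Y=2, X=1, Z=2, U=2, W=0) weight 1/156
  (Y=2, X=1, Z=2, U=2, W=1) weight 1/208
  (Y=2, X=1, Z=2, U=2, W=2) weight 1/208
  (Y=2, X=1, Z=2, U=2, W=3) weight 1/208
  (Y=2, X=1, Z=3, U=2, W=0) weight 1/156
  (Y=2, X=1, Z=3, U=2, W=1) weight 1/208
  (Y=2, X=1, Z=3, U=2, W=2) weight 1/208
  (Y=2, X=1, Z=3, U=2, W=3) weight 1/208
  (Y=3, X=1, Z=2, U=2, W=0) weight 1/234
  (Y=4, X=0, Z=2, U=2, W=0) weight 1/702
  … 14 more
Group by Y:
  weight(Y=2) = 1/24
  weight(Y=3) = 1/36
  weight(Y=4) = 1/108
Total weight = 1/24 + 1/36 + 1/108 = 17/216
P(Y=2 | obs) = 1/24 / 17/216 = 9/17
P(Y=3 | obs) = 1/36 / 17/216 = 6/17
P(Y=4 | obs) = 1/108 / 17/216 = 2/17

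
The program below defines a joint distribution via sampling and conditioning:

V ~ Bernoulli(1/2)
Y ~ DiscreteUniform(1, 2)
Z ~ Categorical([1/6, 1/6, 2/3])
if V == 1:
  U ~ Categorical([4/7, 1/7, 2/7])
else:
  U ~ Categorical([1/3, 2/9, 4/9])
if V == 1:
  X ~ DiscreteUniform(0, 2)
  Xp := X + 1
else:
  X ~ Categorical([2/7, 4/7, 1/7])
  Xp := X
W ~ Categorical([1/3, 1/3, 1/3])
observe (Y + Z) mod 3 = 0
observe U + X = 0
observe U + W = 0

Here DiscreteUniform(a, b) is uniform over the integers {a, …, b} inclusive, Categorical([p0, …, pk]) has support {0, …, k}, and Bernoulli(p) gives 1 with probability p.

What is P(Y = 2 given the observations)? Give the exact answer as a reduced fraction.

P(Y = 2 | obs) = 1/5

Enumerate traces; 4 have nonzero weight after conditioning:
  (V=0, Y=1, Z=2, U=0, X=0, W=0) weight 1/189
  (V=0, Y=2, Z=1, U=0, X=0, W=0) weight 1/756
  (V=1, Y=1, Z=2, U=0, X=0, W=0) weight 2/189
  (V=1, Y=2, Z=1, U=0, X=0, W=0) weight 1/378
Group by Y:
  weight(Y=1) = 1/63
  weight(Y=2) = 1/252
Total weight = 1/63 + 1/252 = 5/252
P(Y=1 | obs) = 1/63 / 5/252 = 4/5
P(Y=2 | obs) = 1/252 / 5/252 = 1/5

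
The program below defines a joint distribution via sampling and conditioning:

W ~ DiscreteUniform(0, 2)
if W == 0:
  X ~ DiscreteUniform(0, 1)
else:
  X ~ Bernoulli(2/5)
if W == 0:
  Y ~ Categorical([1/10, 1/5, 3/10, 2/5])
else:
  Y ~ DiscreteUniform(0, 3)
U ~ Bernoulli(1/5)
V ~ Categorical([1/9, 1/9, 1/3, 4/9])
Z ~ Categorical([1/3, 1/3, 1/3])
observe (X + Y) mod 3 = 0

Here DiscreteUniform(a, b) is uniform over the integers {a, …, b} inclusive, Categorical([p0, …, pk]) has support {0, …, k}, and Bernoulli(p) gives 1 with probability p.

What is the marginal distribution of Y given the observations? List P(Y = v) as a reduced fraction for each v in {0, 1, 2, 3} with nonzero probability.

P(Y=0) = 7/24, P(Y=2) = 7/24, P(Y=3) = 5/12

Enumerate traces; 216 have nonzero weight after conditioning:
  (W=0, X=0, Y=0, U=0, V=0, Z=0) weight 1/2025
  (W=0, X=0, Y=0, U=0, V=0, Z=1) weight 1/2025
  (W=0, X=0, Y=0, U=0, V=0, Z=2) weight 1/2025
  (W=0, X=0, Y=0, U=0, V=1, Z=0) weight 1/2025
  (W=0, X=0, Y=0, U=0, V=1, Z=1) weight 1/2025
  (W=0, X=0, Y=0, U=0, V=1, Z=2) weight 1/2025
  (W=0, X=0, Y=0, U=0, V=2, Z=0) weight 1/675
  (W=0, X=0, Y=0, U=0, V=2, Z=1) weight 1/675
  (W=0, X=0, Y=3, U=0, V=0, Z=0) weight 4/2025
  (W=0, X=1, Y=2, U=0, V=0, Z=0) weight 1/675
  … 206 more
Group by Y:
  weight(Y=0) = 7/60
  weight(Y=2) = 7/60
  weight(Y=3) = 1/6
Total weight = 7/60 + 7/60 + 1/6 = 2/5
P(Y=0 | obs) = 7/60 / 2/5 = 7/24
P(Y=2 | obs) = 7/60 / 2/5 = 7/24
P(Y=3 | obs) = 1/6 / 2/5 = 5/12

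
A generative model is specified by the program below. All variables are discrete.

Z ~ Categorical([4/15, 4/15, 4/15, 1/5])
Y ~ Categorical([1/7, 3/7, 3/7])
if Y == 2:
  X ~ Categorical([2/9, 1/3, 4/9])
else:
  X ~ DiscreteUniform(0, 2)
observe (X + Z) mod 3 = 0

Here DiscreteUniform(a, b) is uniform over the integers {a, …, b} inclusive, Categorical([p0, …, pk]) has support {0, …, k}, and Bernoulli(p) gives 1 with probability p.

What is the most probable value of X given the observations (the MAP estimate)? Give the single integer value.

argmax_v P(X = v | obs) = 0

Enumerate traces; 12 have nonzero weight after conditioning:
  (Z=0, Y=0, X=0) weight 4/315
  (Z=0, Y=1, X=0) weight 4/105
  (Z=0, Y=2, X=0) weight 8/315
  (Z=1, Y=0, X=2) weight 4/315
  (Z=1, Y=1, X=2) weight 4/105
  (Z=1, Y=2, X=2) weight 16/315
  (Z=2, Y=0, X=1) weight 4/315
  (Z=2, Y=1, X=1) weight 4/105
  … 4 more
Group by X:
  weight(X=0) = 2/15
  weight(X=1) = 4/45
  weight(X=2) = 32/315
Total weight = 2/15 + 4/45 + 32/315 = 34/105
P(X=0 | obs) = 2/15 / 34/105 = 7/17
P(X=1 | obs) = 4/45 / 34/105 = 14/51
P(X=2 | obs) = 32/315 / 34/105 = 16/51
argmax = 0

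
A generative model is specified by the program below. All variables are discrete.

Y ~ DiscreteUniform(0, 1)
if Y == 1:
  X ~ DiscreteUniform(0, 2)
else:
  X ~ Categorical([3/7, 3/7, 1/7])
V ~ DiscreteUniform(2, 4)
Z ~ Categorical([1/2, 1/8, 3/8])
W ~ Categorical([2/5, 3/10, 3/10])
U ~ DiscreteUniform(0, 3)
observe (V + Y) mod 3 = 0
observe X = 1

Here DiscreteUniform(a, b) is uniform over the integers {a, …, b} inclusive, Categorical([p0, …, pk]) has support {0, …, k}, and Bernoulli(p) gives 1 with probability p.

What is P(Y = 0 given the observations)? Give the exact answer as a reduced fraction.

Enumerate traces; 72 have nonzero weight after conditioning:
  (Y=0, X=1, V=3, Z=0, W=0, U=0) weight 1/280
  (Y=0, X=1, V=3, Z=0, W=0, U=1) weight 1/280
  (Y=0, X=1, V=3, Z=0, W=0, U=2) weight 1/280
  (Y=0, X=1, V=3, Z=0, W=0, U=3) weight 1/280
  (Y=0, X=1, V=3, Z=0, W=1, U=0) weight 3/1120
  (Y=0, X=1, V=3, Z=0, W=1, U=1) weight 3/1120
  (Y=0, X=1, V=3, Z=0, W=1, U=2) weight 3/1120
  (Y=0, X=1, V=3, Z=0, W=1, U=3) weight 3/1120
  (Y=1, X=1, V=2, Z=0, W=0, U=0) weight 1/360
  … 63 more
Group by Y:
  weight(Y=0) = 1/14
  weight(Y=1) = 1/18
Total weight = 1/14 + 1/18 = 8/63
P(Y=0 | obs) = 1/14 / 8/63 = 9/16
P(Y=1 | obs) = 1/18 / 8/63 = 7/16

P(Y = 0 | obs) = 9/16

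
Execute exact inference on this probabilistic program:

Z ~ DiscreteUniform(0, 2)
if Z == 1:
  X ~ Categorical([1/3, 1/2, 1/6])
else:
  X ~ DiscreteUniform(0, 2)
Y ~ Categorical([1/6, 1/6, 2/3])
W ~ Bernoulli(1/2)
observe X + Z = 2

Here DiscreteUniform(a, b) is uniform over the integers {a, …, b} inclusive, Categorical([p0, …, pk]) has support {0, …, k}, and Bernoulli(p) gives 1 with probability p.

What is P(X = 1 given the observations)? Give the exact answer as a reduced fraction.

P(X = 1 | obs) = 3/7

Enumerate traces; 18 have nonzero weight after conditioning:
  (Z=0, X=2, Y=0, W=0) weight 1/108
  (Z=0, X=2, Y=0, W=1) weight 1/108
  (Z=0, X=2, Y=1, W=0) weight 1/108
  (Z=0, X=2, Y=1, W=1) weight 1/108
  (Z=0, X=2, Y=2, W=0) weight 1/27
  (Z=0, X=2, Y=2, W=1) weight 1/27
  (Z=1, X=1, Y=0, W=0) weight 1/72
  (Z=1, X=1, Y=0, W=1) weight 1/72
  (Z=2, X=0, Y=0, W=0) weight 1/108
  … 9 more
Group by X:
  weight(X=0) = 1/9
  weight(X=1) = 1/6
  weight(X=2) = 1/9
Total weight = 1/9 + 1/6 + 1/9 = 7/18
P(X=0 | obs) = 1/9 / 7/18 = 2/7
P(X=1 | obs) = 1/6 / 7/18 = 3/7
P(X=2 | obs) = 1/9 / 7/18 = 2/7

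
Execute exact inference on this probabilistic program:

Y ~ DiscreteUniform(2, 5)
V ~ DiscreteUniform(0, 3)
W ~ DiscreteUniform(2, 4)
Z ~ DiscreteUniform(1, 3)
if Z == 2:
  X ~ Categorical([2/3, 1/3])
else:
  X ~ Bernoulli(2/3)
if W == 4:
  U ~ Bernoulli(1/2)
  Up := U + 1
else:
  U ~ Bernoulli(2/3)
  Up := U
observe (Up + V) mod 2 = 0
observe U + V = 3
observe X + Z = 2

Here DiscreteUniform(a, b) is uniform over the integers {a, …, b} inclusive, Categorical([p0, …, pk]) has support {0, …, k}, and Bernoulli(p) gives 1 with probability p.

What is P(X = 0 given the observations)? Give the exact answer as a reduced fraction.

P(X = 0 | obs) = 1/2

Enumerate traces; 16 have nonzero weight after conditioning:
  (Y=2, V=2, W=4, Z=1, X=1, U=1) weight 1/432
  (Y=2, V=2, W=4, Z=2, X=0, U=1) weight 1/432
  (Y=2, V=3, W=4, Z=1, X=1, U=0) weight 1/432
  (Y=2, V=3, W=4, Z=2, X=0, U=0) weight 1/432
  (Y=3, V=2, W=4, Z=1, X=1, U=1) weight 1/432
  (Y=3, V=2, W=4, Z=2, X=0, U=1) weight 1/432
  (Y=3, V=3, W=4, Z=1, X=1, U=0) weight 1/432
  (Y=3, V=3, W=4, Z=2, X=0, U=0) weight 1/432
  … 8 more
Group by X:
  weight(X=0) = 1/54
  weight(X=1) = 1/54
Total weight = 1/54 + 1/54 = 1/27
P(X=0 | obs) = 1/54 / 1/27 = 1/2
P(X=1 | obs) = 1/54 / 1/27 = 1/2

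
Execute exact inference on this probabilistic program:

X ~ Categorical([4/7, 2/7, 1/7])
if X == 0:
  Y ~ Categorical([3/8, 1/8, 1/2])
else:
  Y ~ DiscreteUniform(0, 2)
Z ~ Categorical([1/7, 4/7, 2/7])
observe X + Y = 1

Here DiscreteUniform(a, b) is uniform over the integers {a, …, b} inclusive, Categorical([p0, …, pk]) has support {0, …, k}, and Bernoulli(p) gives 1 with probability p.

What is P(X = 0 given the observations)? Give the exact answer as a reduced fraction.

P(X = 0 | obs) = 3/7

Enumerate traces; 6 have nonzero weight after conditioning:
  (X=0, Y=1, Z=0) weight 1/98
  (X=0, Y=1, Z=1) weight 2/49
  (X=0, Y=1, Z=2) weight 1/49
  (X=1, Y=0, Z=0) weight 2/147
  (X=1, Y=0, Z=1) weight 8/147
  (X=1, Y=0, Z=2) weight 4/147
Group by X:
  weight(X=0) = 1/14
  weight(X=1) = 2/21
Total weight = 1/14 + 2/21 = 1/6
P(X=0 | obs) = 1/14 / 1/6 = 3/7
P(X=1 | obs) = 2/21 / 1/6 = 4/7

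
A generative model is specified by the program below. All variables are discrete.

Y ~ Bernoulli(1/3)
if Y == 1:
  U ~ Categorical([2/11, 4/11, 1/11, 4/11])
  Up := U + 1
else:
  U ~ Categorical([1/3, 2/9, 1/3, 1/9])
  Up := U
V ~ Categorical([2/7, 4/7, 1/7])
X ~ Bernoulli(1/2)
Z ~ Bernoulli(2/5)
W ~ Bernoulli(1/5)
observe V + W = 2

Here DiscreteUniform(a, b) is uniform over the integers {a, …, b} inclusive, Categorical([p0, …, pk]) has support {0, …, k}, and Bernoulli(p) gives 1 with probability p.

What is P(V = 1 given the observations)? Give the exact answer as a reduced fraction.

Enumerate traces; 64 have nonzero weight after conditioning:
  (Y=0, U=0, V=1, X=0, Z=0, W=1) weight 4/525
  (Y=0, U=0, V=1, X=0, Z=1, W=1) weight 8/1575
  (Y=0, U=0, V=1, X=1, Z=0, W=1) weight 4/525
  (Y=0, U=0, V=1, X=1, Z=1, W=1) weight 8/1575
  (Y=0, U=0, V=2, X=0, Z=0, W=0) weight 4/525
  (Y=0, U=0, V=2, X=0, Z=1, W=0) weight 8/1575
  (Y=0, U=0, V=2, X=1, Z=0, W=0) weight 4/525
  (Y=0, U=0, V=2, X=1, Z=1, W=0) weight 8/1575
  … 56 more
Group by V:
  weight(V=1) = 4/35
  weight(V=2) = 4/35
Total weight = 4/35 + 4/35 = 8/35
P(V=1 | obs) = 4/35 / 8/35 = 1/2
P(V=2 | obs) = 4/35 / 8/35 = 1/2

P(V = 1 | obs) = 1/2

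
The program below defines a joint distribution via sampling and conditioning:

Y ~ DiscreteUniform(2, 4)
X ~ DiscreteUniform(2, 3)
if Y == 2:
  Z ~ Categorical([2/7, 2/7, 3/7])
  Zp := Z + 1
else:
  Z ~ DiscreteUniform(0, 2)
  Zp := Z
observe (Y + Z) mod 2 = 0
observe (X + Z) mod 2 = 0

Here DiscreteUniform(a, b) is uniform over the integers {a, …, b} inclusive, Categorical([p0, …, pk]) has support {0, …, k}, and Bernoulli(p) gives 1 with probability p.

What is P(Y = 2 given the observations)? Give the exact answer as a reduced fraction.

Enumerate traces; 5 have nonzero weight after conditioning:
  (Y=2, X=2, Z=0) weight 1/21
  (Y=2, X=2, Z=2) weight 1/14
  (Y=3, X=3, Z=1) weight 1/18
  (Y=4, X=2, Z=0) weight 1/18
  (Y=4, X=2, Z=2) weight 1/18
Group by Y:
  weight(Y=2) = 5/42
  weight(Y=3) = 1/18
  weight(Y=4) = 1/9
Total weight = 5/42 + 1/18 + 1/9 = 2/7
P(Y=2 | obs) = 5/42 / 2/7 = 5/12
P(Y=3 | obs) = 1/18 / 2/7 = 7/36
P(Y=4 | obs) = 1/9 / 2/7 = 7/18

P(Y = 2 | obs) = 5/12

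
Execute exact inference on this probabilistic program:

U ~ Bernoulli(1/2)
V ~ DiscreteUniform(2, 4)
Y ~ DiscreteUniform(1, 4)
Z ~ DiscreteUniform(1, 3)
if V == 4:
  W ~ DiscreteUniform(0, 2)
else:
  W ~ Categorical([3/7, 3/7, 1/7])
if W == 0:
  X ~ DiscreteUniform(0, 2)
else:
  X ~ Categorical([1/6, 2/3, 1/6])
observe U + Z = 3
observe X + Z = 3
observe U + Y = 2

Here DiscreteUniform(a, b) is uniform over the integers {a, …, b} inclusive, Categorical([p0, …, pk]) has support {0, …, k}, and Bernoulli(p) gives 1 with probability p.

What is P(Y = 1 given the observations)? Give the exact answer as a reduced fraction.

Enumerate traces; 18 have nonzero weight after conditioning:
  (U=0, V=2, Y=2, Z=3, W=0, X=0) weight 1/504
  (U=0, V=2, Y=2, Z=3, W=1, X=0) weight 1/1008
  (U=0, V=2, Y=2, Z=3, W=2, X=0) weight 1/3024
  (U=0, V=3, Y=2, Z=3, W=0, X=0) weight 1/504
  (U=0, V=3, Y=2, Z=3, W=1, X=0) weight 1/1008
  (U=0, V=3, Y=2, Z=3, W=2, X=0) weight 1/3024
  (U=0, V=4, Y=2, Z=3, W=0, X=0) weight 1/648
  (U=0, V=4, Y=2, Z=3, W=1, X=0) weight 1/1296
  (U=1, V=2, Y=1, Z=2, W=0, X=1) weight 1/504
  … 9 more
Group by Y:
  weight(Y=1) = 101/4536
  weight(Y=2) = 11/1134
Total weight = 101/4536 + 11/1134 = 145/4536
P(Y=1 | obs) = 101/4536 / 145/4536 = 101/145
P(Y=2 | obs) = 11/1134 / 145/4536 = 44/145

P(Y = 1 | obs) = 101/145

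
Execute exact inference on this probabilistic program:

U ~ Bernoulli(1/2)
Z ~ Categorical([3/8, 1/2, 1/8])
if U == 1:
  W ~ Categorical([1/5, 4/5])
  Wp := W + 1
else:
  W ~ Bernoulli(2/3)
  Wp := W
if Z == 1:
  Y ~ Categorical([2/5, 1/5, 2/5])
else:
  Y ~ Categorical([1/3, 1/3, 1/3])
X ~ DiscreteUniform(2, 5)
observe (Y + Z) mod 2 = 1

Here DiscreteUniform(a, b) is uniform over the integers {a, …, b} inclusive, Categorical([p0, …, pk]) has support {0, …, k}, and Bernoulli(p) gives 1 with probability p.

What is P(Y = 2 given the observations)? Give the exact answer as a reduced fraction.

Enumerate traces; 64 have nonzero weight after conditioning:
  (U=0, Z=0, W=0, Y=1, X=2) weight 1/192
  (U=0, Z=0, W=0, Y=1, X=3) weight 1/192
  (U=0, Z=0, W=0, Y=1, X=4) weight 1/192
  (U=0, Z=0, W=0, Y=1, X=5) weight 1/192
  (U=0, Z=0, W=1, Y=1, X=2) weight 1/96
  (U=0, Z=0, W=1, Y=1, X=3) weight 1/96
  (U=0, Z=0, W=1, Y=1, X=4) weight 1/96
  (U=0, Z=0, W=1, Y=1, X=5) weight 1/96
  (U=0, Z=1, W=0, Y=0, X=2) weight 1/120
  (U=0, Z=1, W=0, Y=2, X=2) weight 1/120
  … 54 more
Group by Y:
  weight(Y=0) = 1/5
  weight(Y=1) = 1/6
  weight(Y=2) = 1/5
Total weight = 1/5 + 1/6 + 1/5 = 17/30
P(Y=0 | obs) = 1/5 / 17/30 = 6/17
P(Y=1 | obs) = 1/6 / 17/30 = 5/17
P(Y=2 | obs) = 1/5 / 17/30 = 6/17

P(Y = 2 | obs) = 6/17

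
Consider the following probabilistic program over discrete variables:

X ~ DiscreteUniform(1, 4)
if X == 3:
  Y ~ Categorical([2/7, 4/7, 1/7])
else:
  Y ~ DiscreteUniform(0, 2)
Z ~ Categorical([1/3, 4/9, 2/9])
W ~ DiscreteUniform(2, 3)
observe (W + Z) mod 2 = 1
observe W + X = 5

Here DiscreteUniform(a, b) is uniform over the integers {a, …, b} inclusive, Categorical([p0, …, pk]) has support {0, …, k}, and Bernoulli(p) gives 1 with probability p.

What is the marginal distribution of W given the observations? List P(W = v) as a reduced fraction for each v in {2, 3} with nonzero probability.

P(W=2) = 4/9, P(W=3) = 5/9

Enumerate traces; 9 have nonzero weight after conditioning:
  (X=2, Y=0, Z=0, W=3) weight 1/72
  (X=2, Y=0, Z=2, W=3) weight 1/108
  (X=2, Y=1, Z=0, W=3) weight 1/72
  (X=2, Y=1, Z=2, W=3) weight 1/108
  (X=2, Y=2, Z=0, W=3) weight 1/72
  (X=2, Y=2, Z=2, W=3) weight 1/108
  (X=3, Y=0, Z=1, W=2) weight 1/63
  (X=3, Y=1, Z=1, W=2) weight 2/63
  … 1 more
Group by W:
  weight(W=2) = 1/18
  weight(W=3) = 5/72
Total weight = 1/18 + 5/72 = 1/8
P(W=2 | obs) = 1/18 / 1/8 = 4/9
P(W=3 | obs) = 5/72 / 1/8 = 5/9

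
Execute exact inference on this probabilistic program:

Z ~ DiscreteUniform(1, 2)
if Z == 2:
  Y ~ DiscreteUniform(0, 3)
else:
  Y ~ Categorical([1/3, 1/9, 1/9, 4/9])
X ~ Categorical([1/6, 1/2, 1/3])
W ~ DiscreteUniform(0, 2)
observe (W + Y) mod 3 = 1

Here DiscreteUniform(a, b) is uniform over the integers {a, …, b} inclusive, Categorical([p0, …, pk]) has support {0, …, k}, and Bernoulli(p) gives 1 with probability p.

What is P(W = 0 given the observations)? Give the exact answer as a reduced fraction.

P(W = 0 | obs) = 13/72

Enumerate traces; 24 have nonzero weight after conditioning:
  (Z=1, Y=0, X=0, W=1) weight 1/108
  (Z=1, Y=0, X=1, W=1) weight 1/36
  (Z=1, Y=0, X=2, W=1) weight 1/54
  (Z=1, Y=1, X=0, W=0) weight 1/324
  (Z=1, Y=1, X=1, W=0) weight 1/108
  (Z=1, Y=1, X=2, W=0) weight 1/162
  (Z=1, Y=2, X=0, W=2) weight 1/324
  (Z=1, Y=2, X=1, W=2) weight 1/108
  … 16 more
Group by W:
  weight(W=0) = 13/216
  weight(W=1) = 23/108
  weight(W=2) = 13/216
Total weight = 13/216 + 23/108 + 13/216 = 1/3
P(W=0 | obs) = 13/216 / 1/3 = 13/72
P(W=1 | obs) = 23/108 / 1/3 = 23/36
P(W=2 | obs) = 13/216 / 1/3 = 13/72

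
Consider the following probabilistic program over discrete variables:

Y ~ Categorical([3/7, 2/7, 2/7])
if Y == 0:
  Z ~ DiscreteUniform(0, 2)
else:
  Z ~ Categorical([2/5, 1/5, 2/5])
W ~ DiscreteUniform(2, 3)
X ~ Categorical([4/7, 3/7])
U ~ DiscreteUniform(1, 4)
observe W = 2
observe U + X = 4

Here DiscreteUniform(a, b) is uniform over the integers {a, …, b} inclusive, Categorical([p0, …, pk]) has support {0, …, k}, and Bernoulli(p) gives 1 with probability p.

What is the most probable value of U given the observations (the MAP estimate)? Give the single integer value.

Enumerate traces; 18 have nonzero weight after conditioning:
  (Y=0, Z=0, W=2, X=0, U=4) weight 1/98
  (Y=0, Z=0, W=2, X=1, U=3) weight 3/392
  (Y=0, Z=1, W=2, X=0, U=4) weight 1/98
  (Y=0, Z=1, W=2, X=1, U=3) weight 3/392
  (Y=0, Z=2, W=2, X=0, U=4) weight 1/98
  (Y=0, Z=2, W=2, X=1, U=3) weight 3/392
  (Y=1, Z=0, W=2, X=0, U=4) weight 2/245
  (Y=1, Z=0, W=2, X=1, U=3) weight 3/490
  … 10 more
Group by U:
  weight(U=3) = 3/56
  weight(U=4) = 1/14
Total weight = 3/56 + 1/14 = 1/8
P(U=3 | obs) = 3/56 / 1/8 = 3/7
P(U=4 | obs) = 1/14 / 1/8 = 4/7
argmax = 4

argmax_v P(U = v | obs) = 4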